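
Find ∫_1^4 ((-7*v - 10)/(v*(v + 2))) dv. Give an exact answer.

-12*log(2)

Factor the denominator: v**2 + 2*v = (v + 2)v.
Partial fractions: (-7*v - 10)/(v*(v + 2)) = -2/(v + 2) - 5/v.
An antiderivative is F(v) = -5*log(v) - 2*log(v + 2).
Then F(4) - F(1) = (-12*log(2) - 2*log(3)) - (-log(9)) = -12*log(2).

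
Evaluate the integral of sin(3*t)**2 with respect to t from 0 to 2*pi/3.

pi/3

Use the identity sin^2(3*t) = (1 - cos(6*t))/2.
An antiderivative is F(t) = t/2 - sin(6*t)/12.
Then F(2*pi/3) - F(0) = (pi/3) - (0) = pi/3.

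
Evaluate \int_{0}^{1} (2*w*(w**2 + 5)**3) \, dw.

Let u = w**2 + 5, so du = 2*w dw. When w = 0, u = 5; when w = 1, u = 6.
The integral becomes ∫ u**3 du from 5 to 6, with antiderivative u**4/4.
Back in w: F(w) = (w**2 + 5)**4/4.
Then F(1) - F(0) = (324) - (625/4) = 671/4.

671/4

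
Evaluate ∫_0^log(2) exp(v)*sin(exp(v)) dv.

-cos(2) + cos(1)

Let u = exp(v), so du = exp(v) dv. When v = 0, u = 1; when v = log(2), u = 2.
The integral becomes ∫ sin(u) du from 1 to 2, with antiderivative -cos(u).
Back in v: F(v) = -cos(exp(v)).
Then F(log(2)) - F(0) = (-cos(2)) - (-cos(1)) = -cos(2) + cos(1).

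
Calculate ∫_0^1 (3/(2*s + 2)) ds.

3*log(2)/2

An antiderivative is F(s) = 3*log(2*s + 2)/2.
Then F(1) - F(0) = (log(8)) - (3*log(2)/2) = 3*log(2)/2.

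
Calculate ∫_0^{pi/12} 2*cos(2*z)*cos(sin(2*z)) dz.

Let u = sin(2*z), so du = 2*cos(2*z) dz. When z = 0, u = 0; when z = pi/12, u = 1/2.
The integral becomes ∫ cos(u) du from 0 to 1/2, with antiderivative sin(u).
Back in z: F(z) = sin(sin(2*z)).
Then F(pi/12) - F(0) = (sin(1/2)) - (0) = sin(1/2).

sin(1/2)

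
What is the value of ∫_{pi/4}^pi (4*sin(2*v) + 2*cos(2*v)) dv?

-3

An antiderivative is F(v) = sin(2*v) - 2*cos(2*v).
Then F(pi) - F(pi/4) = (-2) - (1) = -3.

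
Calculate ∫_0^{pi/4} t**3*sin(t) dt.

sqrt(2)*(-384 - pi**3 + 12*pi**2 + 96*pi)/128

Integrate by parts 3 times (u = t^3, dv = sin(t) dt).
An antiderivative is F(t) = -t**3*cos(t) + 3*t**2*sin(t) + 6*t*cos(t) - 6*sin(t).
Then F(pi/4) - F(0) = (sqrt(2)*(-384 - pi**3 + 12*pi**2 + 96*pi)/128) - (0) = sqrt(2)*(-384 - pi**3 + 12*pi**2 + 96*pi)/128.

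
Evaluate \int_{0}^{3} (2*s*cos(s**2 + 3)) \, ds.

Let u = s**2 + 3, so du = 2*s ds. When s = 0, u = 3; when s = 3, u = 12.
The integral becomes ∫ cos(u) du from 3 to 12, with antiderivative sin(u).
Back in s: F(s) = sin(s**2 + 3).
Then F(3) - F(0) = (sin(12)) - (sin(3)) = sin(12) - sin(3).

sin(12) - sin(3)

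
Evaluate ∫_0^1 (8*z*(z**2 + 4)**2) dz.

244/3

Let u = z**2 + 4, so du = 2*z dz. When z = 0, u = 4; when z = 1, u = 5.
The integral becomes 4·∫ u**2 du from 4 to 5, with antiderivative 4*u**3/3.
Back in z: F(z) = 4*(z**2 + 4)**3/3.
Then F(1) - F(0) = (500/3) - (256/3) = 244/3.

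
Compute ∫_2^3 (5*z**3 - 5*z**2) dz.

By the power rule, an antiderivative is F(z) = 5*z**4/4 - 5*z**3/3.
Then F(3) - F(2) = (225/4) - (20/3) = 595/12.

595/12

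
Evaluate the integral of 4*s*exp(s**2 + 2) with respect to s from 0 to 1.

Let u = s**2 + 2, so du = 2*s ds. When s = 0, u = 2; when s = 1, u = 3.
The integral becomes 2·∫ exp(u) du from 2 to 3, with antiderivative 2*exp(u).
Back in s: F(s) = 2*exp(s**2 + 2).
Then F(1) - F(0) = (2*exp(3)) - (2*exp(2)) = -2*(1 - exp(1))*exp(2).

-2*(1 - exp(1))*exp(2)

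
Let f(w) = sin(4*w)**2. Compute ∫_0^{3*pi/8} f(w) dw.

3*pi/16

Use the identity sin^2(4*w) = (1 - cos(8*w))/2.
An antiderivative is F(w) = w/2 - sin(8*w)/16.
Then F(3*pi/8) - F(0) = (3*pi/16) - (0) = 3*pi/16.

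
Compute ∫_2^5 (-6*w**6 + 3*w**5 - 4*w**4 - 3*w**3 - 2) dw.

By the power rule, an antiderivative is F(w) = -6*w**7/7 + w**6/2 - 4*w**5/5 - 3*w**4/4 - 2*w.
Then F(5) - F(2) = (-1739655/28) - (-4176/35) = -8681571/140.

-8681571/140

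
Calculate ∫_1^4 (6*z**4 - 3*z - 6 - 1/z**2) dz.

23727/20

By the power rule, an antiderivative is F(z) = 6*z**5/5 - 3*z**2/2 - 6*z + 1/z.
Then F(4) - F(1) = (23621/20) - (-53/10) = 23727/20.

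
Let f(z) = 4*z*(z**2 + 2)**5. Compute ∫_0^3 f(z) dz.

590499

Let u = z**2 + 2, so du = 2*z dz. When z = 0, u = 2; when z = 3, u = 11.
The integral becomes 2·∫ u**5 du from 2 to 11, with antiderivative u**6/3.
Back in z: F(z) = (z**2 + 2)**6/3.
Then F(3) - F(0) = (1771561/3) - (64/3) = 590499.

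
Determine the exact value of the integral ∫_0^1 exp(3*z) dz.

-1/3 + exp(3)/3

An antiderivative is F(z) = exp(3*z)/3.
Then F(1) - F(0) = (exp(3)/3) - (1/3) = -1/3 + exp(3)/3.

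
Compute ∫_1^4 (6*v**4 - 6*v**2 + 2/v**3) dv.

88203/80

By the power rule, an antiderivative is F(v) = 6*v**5/5 - 2*v**3 - 1/v**2.
Then F(4) - F(1) = (88059/80) - (-9/5) = 88203/80.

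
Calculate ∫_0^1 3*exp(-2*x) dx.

An antiderivative is F(x) = -3*exp(-2*x)/2.
Then F(1) - F(0) = (-3*exp(-2)/2) - (-3/2) = 3/2 - 3*exp(-2)/2.

3/2 - 3*exp(-2)/2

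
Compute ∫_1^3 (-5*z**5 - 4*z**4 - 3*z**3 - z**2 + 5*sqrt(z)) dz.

By the power rule, an antiderivative is F(z) = -5*z**6/6 - 4*z**5/5 - 3*z**4/4 + 10*z**(3/2)/3 - z**3/3.
Then F(3) - F(1) = (-17433/20 + 10*sqrt(3)) - (37/60) = -13084/15 + 10*sqrt(3).

-13084/15 + 10*sqrt(3)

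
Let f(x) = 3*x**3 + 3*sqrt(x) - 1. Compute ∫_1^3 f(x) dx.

6*sqrt(3) + 56

By the power rule, an antiderivative is F(x) = 3*x**4/4 + 2*x**(3/2) - x.
Then F(3) - F(1) = (6*sqrt(3) + 231/4) - (7/4) = 6*sqrt(3) + 56.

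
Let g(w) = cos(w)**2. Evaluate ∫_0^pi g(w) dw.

Use the identity cos^2(w) = (1 + cos(2*w))/2.
An antiderivative is F(w) = w/2 + sin(2*w)/4.
Then F(pi) - F(0) = (pi/2) - (0) = pi/2.

pi/2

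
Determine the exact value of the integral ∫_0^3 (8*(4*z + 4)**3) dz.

32640

Let u = 4*z + 4, so du = 4 dz. When z = 0, u = 4; when z = 3, u = 16.
The integral becomes 2·∫ u**3 du from 4 to 16, with antiderivative u**4/2.
Back in z: F(z) = (4*z + 4)**4/2.
Then F(3) - F(0) = (32768) - (128) = 32640.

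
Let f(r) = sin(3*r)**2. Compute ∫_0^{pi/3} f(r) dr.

pi/6

Use the identity sin^2(3*r) = (1 - cos(6*r))/2.
An antiderivative is F(r) = r/2 - sin(6*r)/12.
Then F(pi/3) - F(0) = (pi/6) - (0) = pi/6.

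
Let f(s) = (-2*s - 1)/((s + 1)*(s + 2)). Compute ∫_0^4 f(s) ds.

Factor the denominator: s**2 + 3*s + 2 = (s + 2)(s + 1).
Partial fractions: (-2*s - 1)/((s + 1)*(s + 2)) = -3/(s + 2) + 1/(s + 1).
An antiderivative is F(s) = log(s + 1) - 3*log(s + 2).
Then F(4) - F(0) = (-3*log(3) - 3*log(2) + log(5)) - (-log(8)) = log(5/27).

log(5/27)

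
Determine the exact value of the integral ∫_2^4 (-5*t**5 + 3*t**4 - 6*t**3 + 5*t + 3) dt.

By the power rule, an antiderivative is F(t) = -5*t**6/6 + 3*t**5/5 - 3*t**4/2 + 5*t**2/2 + 3*t.
Then F(4) - F(2) = (-46964/15) - (-632/15) = -15444/5.

-15444/5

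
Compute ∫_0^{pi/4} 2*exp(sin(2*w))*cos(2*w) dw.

-1 + E

Let u = sin(2*w), so du = 2*cos(2*w) dw. When w = 0, u = 0; when w = pi/4, u = 1.
The integral becomes ∫ exp(u) du from 0 to 1, with antiderivative exp(u).
Back in w: F(w) = exp(sin(2*w)).
Then F(pi/4) - F(0) = (E) - (1) = -1 + E.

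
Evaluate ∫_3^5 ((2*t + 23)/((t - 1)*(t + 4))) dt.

-6*log(3) + 5*log(2) + 3*log(7)

Factor the denominator: t**2 + 3*t - 4 = (t + 4)(t - 1).
Partial fractions: (2*t + 23)/((t - 1)*(t + 4)) = -3/(t + 4) + 5/(t - 1).
An antiderivative is F(t) = 5*log(t - 1) - 3*log(t + 4).
Then F(5) - F(3) = (-6*log(3) + 10*log(2)) - (-3*log(7) + 5*log(2)) = -6*log(3) + 5*log(2) + 3*log(7).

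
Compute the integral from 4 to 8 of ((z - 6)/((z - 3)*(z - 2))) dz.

-3*log(5) + 4*log(3)

Factor the denominator: z**2 - 5*z + 6 = (z - 2)(z - 3).
Partial fractions: (z - 6)/((z - 3)*(z - 2)) = 4/(z - 2) - 3/(z - 3).
An antiderivative is F(z) = -3*log(z - 3) + 4*log(z - 2).
Then F(8) - F(4) = (-3*log(5) + 4*log(2) + 4*log(3)) - (log(16)) = -3*log(5) + 4*log(3).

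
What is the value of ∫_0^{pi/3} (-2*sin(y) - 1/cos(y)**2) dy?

-sqrt(3) - 1

An antiderivative is F(y) = 2*cos(y) - tan(y).
Then F(pi/3) - F(0) = (1 - sqrt(3)) - (2) = -sqrt(3) - 1.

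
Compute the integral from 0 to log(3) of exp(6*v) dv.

Let u = exp(v), so du = exp(v) dv. When v = 0, u = 1; when v = log(3), u = 3.
The integral becomes ∫ u**5 du from 1 to 3, with antiderivative u**6/6.
Back in v: F(v) = exp(6*v)/6.
Then F(log(3)) - F(0) = (243/2) - (1/6) = 364/3.

364/3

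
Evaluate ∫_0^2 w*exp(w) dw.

Integrate by parts once (u = w, dv = exp(w) dw).
An antiderivative is F(w) = (w - 1)*exp(w).
Then F(2) - F(0) = (exp(2)) - (-1) = 1 + exp(2).

1 + exp(2)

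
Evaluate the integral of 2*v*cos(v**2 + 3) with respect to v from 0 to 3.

sin(12) - sin(3)

Let u = v**2 + 3, so du = 2*v dv. When v = 0, u = 3; when v = 3, u = 12.
The integral becomes ∫ cos(u) du from 3 to 12, with antiderivative sin(u).
Back in v: F(v) = sin(v**2 + 3).
Then F(3) - F(0) = (sin(12)) - (sin(3)) = sin(12) - sin(3).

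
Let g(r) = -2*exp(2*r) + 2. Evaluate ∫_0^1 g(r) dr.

An antiderivative is F(r) = -exp(2*r) + 2*r.
Then F(1) - F(0) = (2 - exp(2)) - (-1) = 3 - exp(2).

3 - exp(2)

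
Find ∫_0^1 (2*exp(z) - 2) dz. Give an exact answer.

An antiderivative is F(z) = -2*z + 2*exp(z).
Then F(1) - F(0) = (-2 + 2*E) - (2) = -4 + 2*E.

-4 + 2*E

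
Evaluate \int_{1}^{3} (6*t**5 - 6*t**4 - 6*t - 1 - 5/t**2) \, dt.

6124/15

By the power rule, an antiderivative is F(t) = t**6 - 6*t**5/5 - 3*t**2 - t + 5/t.
Then F(3) - F(1) = (6136/15) - (4/5) = 6124/15.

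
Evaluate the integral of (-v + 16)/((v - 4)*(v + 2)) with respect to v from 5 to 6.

Factor the denominator: v**2 - 2*v - 8 = (v + 2)(v - 4).
Partial fractions: (-v + 16)/((v - 4)*(v + 2)) = -3/(v + 2) + 2/(v - 4).
An antiderivative is F(v) = 2*log(v - 4) - 3*log(v + 2).
Then F(6) - F(5) = (-7*log(2)) - (-3*log(7)) = -7*log(2) + 3*log(7).

-7*log(2) + 3*log(7)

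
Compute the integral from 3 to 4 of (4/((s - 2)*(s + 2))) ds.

log(5/3)

Factor the denominator: s**2 - 4 = (s + 2)(s - 2).
Partial fractions: 4/((s - 2)*(s + 2)) = -1/(s + 2) + 1/(s - 2).
An antiderivative is F(s) = log(s - 2) - log(s + 2).
Then F(4) - F(3) = (-log(3)) - (-log(5)) = log(5/3).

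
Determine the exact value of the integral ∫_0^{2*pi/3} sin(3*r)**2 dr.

pi/3

Use the identity sin^2(3*r) = (1 - cos(6*r))/2.
An antiderivative is F(r) = r/2 - sin(6*r)/12.
Then F(2*pi/3) - F(0) = (pi/3) - (0) = pi/3.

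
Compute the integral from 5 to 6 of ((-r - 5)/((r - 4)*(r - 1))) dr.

-7*log(2) + 2*log(5)

Factor the denominator: r**2 - 5*r + 4 = (r - 1)(r - 4).
Partial fractions: (-r - 5)/((r - 4)*(r - 1)) = 2/(r - 1) - 3/(r - 4).
An antiderivative is F(r) = -3*log(r - 4) + 2*log(r - 1).
Then F(6) - F(5) = (log(25/8)) - (log(16)) = -7*log(2) + 2*log(5).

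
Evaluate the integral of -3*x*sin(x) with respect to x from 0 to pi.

-3*pi

Integrate by parts once (u = x, dv = -3*sin(x) dx).
An antiderivative is F(x) = 3*x*cos(x) - 3*sin(x).
Then F(pi) - F(0) = (-3*pi) - (0) = -3*pi.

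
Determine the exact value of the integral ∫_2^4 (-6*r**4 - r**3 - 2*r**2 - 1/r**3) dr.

-618157/480

By the power rule, an antiderivative is F(r) = -6*r**5/5 - r**4/4 - 2*r**3/3 + 1/(2*r**2).
Then F(4) - F(2) = (-641009/480) - (-5713/120) = -618157/480.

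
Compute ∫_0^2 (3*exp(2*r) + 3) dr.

An antiderivative is F(r) = 3*exp(2*r)/2 + 3*r.
Then F(2) - F(0) = (6 + 3*exp(4)/2) - (3/2) = 9/2 + 3*exp(4)/2.

9/2 + 3*exp(4)/2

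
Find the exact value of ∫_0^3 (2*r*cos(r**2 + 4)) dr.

Let u = r**2 + 4, so du = 2*r dr. When r = 0, u = 4; when r = 3, u = 13.
The integral becomes ∫ cos(u) du from 4 to 13, with antiderivative sin(u).
Back in r: F(r) = sin(r**2 + 4).
Then F(3) - F(0) = (sin(13)) - (sin(4)) = sin(13) - sin(4).

sin(13) - sin(4)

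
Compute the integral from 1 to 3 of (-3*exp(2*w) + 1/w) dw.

-3*exp(6)/2 + log(3) + 3*exp(2)/2

An antiderivative is F(w) = -3*exp(2*w)/2 + log(w).
Then F(3) - F(1) = (-3*exp(6)/2 + log(3)) - (-3*exp(2)/2) = -3*exp(6)/2 + log(3) + 3*exp(2)/2.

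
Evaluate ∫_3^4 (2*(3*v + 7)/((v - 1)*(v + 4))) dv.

-2*log(7) + 2*log(2) + 4*log(3)

Factor the denominator: v**2 + 3*v - 4 = (v + 4)(v - 1).
Partial fractions: 2*(3*v + 7)/((v - 1)*(v + 4)) = 2/(v + 4) + 4/(v - 1).
An antiderivative is F(v) = 4*log(v - 1) + 2*log(v + 4).
Then F(4) - F(3) = (6*log(2) + 4*log(3)) - (4*log(2) + 2*log(7)) = -2*log(7) + 2*log(2) + 4*log(3).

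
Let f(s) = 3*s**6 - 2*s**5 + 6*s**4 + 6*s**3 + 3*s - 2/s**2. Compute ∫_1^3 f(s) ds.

39034/35

By the power rule, an antiderivative is F(s) = 3*s**7/7 - s**6/3 + 6*s**5/5 + 3*s**4/2 + 3*s**2/2 + 2/s.
Then F(3) - F(1) = (117763/105) - (661/105) = 39034/35.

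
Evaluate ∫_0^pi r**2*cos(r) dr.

Integrate by parts twice (u = r^2, dv = cos(r) dr).
An antiderivative is F(r) = r**2*sin(r) + 2*r*cos(r) - 2*sin(r).
Then F(pi) - F(0) = (-2*pi) - (0) = -2*pi.

-2*pi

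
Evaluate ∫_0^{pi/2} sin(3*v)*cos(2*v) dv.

Use the identity sin(3*v)cos(2*v) = [sin(5*v) + sin(v)]/2.
An antiderivative is F(v) = -cos(v)/2 - cos(5*v)/10.
Then F(pi/2) - F(0) = (0) - (-3/5) = 3/5.

3/5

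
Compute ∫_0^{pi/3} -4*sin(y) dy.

-2

An antiderivative is F(y) = 4*cos(y).
Then F(pi/3) - F(0) = (2) - (4) = -2.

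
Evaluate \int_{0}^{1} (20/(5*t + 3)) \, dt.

Let u = 5*t + 3, so du = 5 dt. When t = 0, u = 3; when t = 1, u = 8.
The integral becomes 4·∫ 1/u du from 3 to 8, with antiderivative 4*log(u).
Back in t: F(t) = 4*log(5*t + 3).
Then F(1) - F(0) = (12*log(2)) - (log(81)) = -4*log(3) + 12*log(2).

-4*log(3) + 12*log(2)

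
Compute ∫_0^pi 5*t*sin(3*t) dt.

5*pi/3

Integrate by parts once (u = t, dv = 5*sin(3*t) dt).
An antiderivative is F(t) = -5*t*cos(3*t)/3 + 5*sin(3*t)/9.
Then F(pi) - F(0) = (5*pi/3) - (0) = 5*pi/3.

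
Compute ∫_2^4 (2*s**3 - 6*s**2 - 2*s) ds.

-4

By the power rule, an antiderivative is F(s) = s**4/2 - 2*s**3 - s**2.
Then F(4) - F(2) = (-16) - (-12) = -4.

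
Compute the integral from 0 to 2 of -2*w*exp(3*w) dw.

Integrate by parts once (u = w, dv = -2*exp(3*w) dw).
An antiderivative is F(w) = (-6*w + 2)*exp(3*w)/9.
Then F(2) - F(0) = (-10*exp(6)/9) - (2/9) = -10*exp(6)/9 - 2/9.

-10*exp(6)/9 - 2/9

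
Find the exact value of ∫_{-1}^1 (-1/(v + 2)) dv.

-log(3)

An antiderivative is F(v) = -log(v + 2).
Then F(1) - F(-1) = (-log(3)) - (0) = -log(3).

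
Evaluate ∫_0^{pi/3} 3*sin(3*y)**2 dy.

pi/2

Use the identity sin^2(3*y) = (1 - cos(6*y))/2.
An antiderivative is F(y) = 3*y/2 - sin(6*y)/4.
Then F(pi/3) - F(0) = (pi/2) - (0) = pi/2.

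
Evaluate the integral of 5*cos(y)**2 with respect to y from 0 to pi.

5*pi/2

Use the identity cos^2(y) = (1 + cos(2*y))/2.
An antiderivative is F(y) = 5*y/2 + 5*sin(2*y)/4.
Then F(pi) - F(0) = (5*pi/2) - (0) = 5*pi/2.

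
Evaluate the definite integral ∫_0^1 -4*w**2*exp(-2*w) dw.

-1 + 5*exp(-2)

Integrate by parts twice (u = w^2, dv = -4*exp(-2*w) dw).
An antiderivative is F(w) = (2*w**2 + 2*w + 1)*exp(-2*w).
Then F(1) - F(0) = (5*exp(-2)) - (1) = -1 + 5*exp(-2).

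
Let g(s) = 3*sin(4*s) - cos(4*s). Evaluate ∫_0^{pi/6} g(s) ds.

An antiderivative is F(s) = -sin(4*s)/4 - 3*cos(4*s)/4.
Then F(pi/6) - F(0) = (3/8 - sqrt(3)/8) - (-3/4) = 9/8 - sqrt(3)/8.

9/8 - sqrt(3)/8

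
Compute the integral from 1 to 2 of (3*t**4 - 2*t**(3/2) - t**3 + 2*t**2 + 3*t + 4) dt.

By the power rule, an antiderivative is F(t) = -4*t**(5/2)/5 + 3*t**5/5 - t**4/4 + 2*t**3/3 + 3*t**2/2 + 4*t.
Then F(2) - F(1) = (518/15 - 16*sqrt(2)/5) - (343/60) = 1729/60 - 16*sqrt(2)/5.

1729/60 - 16*sqrt(2)/5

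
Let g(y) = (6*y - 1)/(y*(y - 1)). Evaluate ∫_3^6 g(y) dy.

Factor the denominator: y**2 - y = y(y - 1).
Partial fractions: (6*y - 1)/(y*(y - 1)) = 1/y + 5/(y - 1).
An antiderivative is F(y) = log(y) + 5*log(y - 1).
Then F(6) - F(3) = (log(2) + log(3) + 5*log(5)) - (log(96)) = -4*log(2) + 5*log(5).

-4*log(2) + 5*log(5)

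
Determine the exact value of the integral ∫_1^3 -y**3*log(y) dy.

Integrate by parts once (u = ln y, dv = -y**3 dy).
An antiderivative is F(y) = -y**4*(4*log(y) - 1)/16.
Then F(3) - F(1) = (81/16 - 81*log(3)/4) - (1/16) = 5 - 81*log(3)/4.

5 - 81*log(3)/4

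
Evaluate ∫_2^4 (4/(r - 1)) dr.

An antiderivative is F(r) = 4*log(r - 1).
Then F(4) - F(2) = (log(81)) - (0) = log(81).

log(81)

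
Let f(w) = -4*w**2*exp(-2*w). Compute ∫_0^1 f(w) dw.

-1 + 5*exp(-2)

Integrate by parts twice (u = w^2, dv = -4*exp(-2*w) dw).
An antiderivative is F(w) = (2*w**2 + 2*w + 1)*exp(-2*w).
Then F(1) - F(0) = (5*exp(-2)) - (1) = -1 + 5*exp(-2).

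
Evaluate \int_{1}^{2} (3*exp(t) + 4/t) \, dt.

-3*exp(1) + log(16) + 3*exp(2)

An antiderivative is F(t) = 3*exp(t) + 4*log(t).
Then F(2) - F(1) = (log(16) + 3*exp(2)) - (3*exp(1)) = -3*exp(1) + log(16) + 3*exp(2).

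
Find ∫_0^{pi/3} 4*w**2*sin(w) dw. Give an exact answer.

Integrate by parts twice (u = w^2, dv = 4*sin(w) dw).
An antiderivative is F(w) = -4*w**2*cos(w) + 8*w*sin(w) + 8*cos(w).
Then F(pi/3) - F(0) = (-2*pi**2/9 + 4 + 4*sqrt(3)*pi/3) - (8) = -4 - 2*pi**2/9 + 4*sqrt(3)*pi/3.

-4 - 2*pi**2/9 + 4*sqrt(3)*pi/3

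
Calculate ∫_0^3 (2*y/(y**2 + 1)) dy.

log(10)

Let u = y**2 + 1, so du = 2*y dy. When y = 0, u = 1; when y = 3, u = 10.
The integral becomes ∫ 1/u du from 1 to 10, with antiderivative log(u).
Back in y: F(y) = log(y**2 + 1).
Then F(3) - F(0) = (log(10)) - (0) = log(10).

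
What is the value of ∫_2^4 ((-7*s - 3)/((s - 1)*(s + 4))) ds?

-10*log(2) + 3*log(3)

Factor the denominator: s**2 + 3*s - 4 = (s + 4)(s - 1).
Partial fractions: (-7*s - 3)/((s - 1)*(s + 4)) = -5/(s + 4) - 2/(s - 1).
An antiderivative is F(s) = -2*log(s - 1) - 5*log(s + 4).
Then F(4) - F(2) = (-15*log(2) - 2*log(3)) - (-5*log(3) - 5*log(2)) = -10*log(2) + 3*log(3).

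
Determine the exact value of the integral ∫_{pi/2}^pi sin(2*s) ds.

An antiderivative is F(s) = -cos(2*s)/2.
Then F(pi) - F(pi/2) = (-1/2) - (1/2) = -1.

-1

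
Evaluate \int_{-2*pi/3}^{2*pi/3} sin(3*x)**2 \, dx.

Use the identity sin^2(3*x) = (1 - cos(6*x))/2.
An antiderivative is F(x) = x/2 - sin(6*x)/12.
Then F(2*pi/3) - F(-2*pi/3) = (pi/3) - (-pi/3) = 2*pi/3.

2*pi/3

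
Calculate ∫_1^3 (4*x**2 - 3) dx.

86/3

By the power rule, an antiderivative is F(x) = 4*x**3/3 - 3*x.
Then F(3) - F(1) = (27) - (-5/3) = 86/3.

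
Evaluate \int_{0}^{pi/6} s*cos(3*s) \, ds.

Integrate by parts once (u = s, dv = cos(3*s) ds).
An antiderivative is F(s) = s*sin(3*s)/3 + cos(3*s)/9.
Then F(pi/6) - F(0) = (pi/18) - (1/9) = -1/9 + pi/18.

-1/9 + pi/18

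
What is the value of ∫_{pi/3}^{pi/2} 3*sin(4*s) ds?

An antiderivative is F(s) = -3*cos(4*s)/4.
Then F(pi/2) - F(pi/3) = (-3/4) - (3/8) = -9/8.

-9/8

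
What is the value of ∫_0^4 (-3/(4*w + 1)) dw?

An antiderivative is F(w) = -3*log(4*w + 1)/4.
Then F(4) - F(0) = (-3*log(17)/4) - (0) = -3*log(17)/4.

-3*log(17)/4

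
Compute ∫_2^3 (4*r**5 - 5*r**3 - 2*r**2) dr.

4193/12

By the power rule, an antiderivative is F(r) = 2*r**6/3 - 5*r**4/4 - 2*r**3/3.
Then F(3) - F(2) = (1467/4) - (52/3) = 4193/12.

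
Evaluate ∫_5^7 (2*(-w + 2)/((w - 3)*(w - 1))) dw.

Factor the denominator: w**2 - 4*w + 3 = (w - 1)(w - 3).
Partial fractions: 2*(-w + 2)/((w - 3)*(w - 1)) = -1/(w - 1) - 1/(w - 3).
An antiderivative is F(w) = -log(w - 3) - log(w - 1).
Then F(7) - F(5) = (-log(24)) - (-log(8)) = -log(3).

-log(3)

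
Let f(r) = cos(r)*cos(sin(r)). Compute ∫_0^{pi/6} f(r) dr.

Let u = sin(r), so du = cos(r) dr. When r = 0, u = 0; when r = pi/6, u = 1/2.
The integral becomes ∫ cos(u) du from 0 to 1/2, with antiderivative sin(u).
Back in r: F(r) = sin(sin(r)).
Then F(pi/6) - F(0) = (sin(1/2)) - (0) = sin(1/2).

sin(1/2)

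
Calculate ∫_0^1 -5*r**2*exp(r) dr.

Integrate by parts twice (u = r^2, dv = -5*exp(r) dr).
An antiderivative is F(r) = (-5*r**2 + 10*r - 10)*exp(r).
Then F(1) - F(0) = (-5*E) - (-10) = 10 - 5*E.

10 - 5*E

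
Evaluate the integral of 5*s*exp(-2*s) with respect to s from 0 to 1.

5/4 - 15*exp(-2)/4

Integrate by parts once (u = s, dv = 5*exp(-2*s) ds).
An antiderivative is F(s) = (-10*s - 5)*exp(-2*s)/4.
Then F(1) - F(0) = (-15*exp(-2)/4) - (-5/4) = 5/4 - 15*exp(-2)/4.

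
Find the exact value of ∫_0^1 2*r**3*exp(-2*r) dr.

3/4 - 19*exp(-2)/4

Integrate by parts 3 times (u = r^3, dv = 2*exp(-2*r) dr).
An antiderivative is F(r) = (-4*r**3 - 6*r**2 - 6*r - 3)*exp(-2*r)/4.
Then F(1) - F(0) = (-19*exp(-2)/4) - (-3/4) = 3/4 - 19*exp(-2)/4.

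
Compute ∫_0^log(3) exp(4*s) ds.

20

Let u = exp(s), so du = exp(s) ds. When s = 0, u = 1; when s = log(3), u = 3.
The integral becomes ∫ u**3 du from 1 to 3, with antiderivative u**4/4.
Back in s: F(s) = exp(4*s)/4.
Then F(log(3)) - F(0) = (81/4) - (1/4) = 20.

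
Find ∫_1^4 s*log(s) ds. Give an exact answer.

-15/4 + 16*log(2)

Integrate by parts once (u = ln s, dv = s ds).
An antiderivative is F(s) = s**2*(2*log(s) - 1)/4.
Then F(4) - F(1) = (-4 + 16*log(2)) - (-1/4) = -15/4 + 16*log(2).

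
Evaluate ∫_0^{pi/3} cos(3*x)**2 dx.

pi/6

Use the identity cos^2(3*x) = (1 + cos(6*x))/2.
An antiderivative is F(x) = x/2 + sin(6*x)/12.
Then F(pi/3) - F(0) = (pi/6) - (0) = pi/6.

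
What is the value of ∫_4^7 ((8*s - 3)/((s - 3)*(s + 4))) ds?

-9*log(2) + 5*log(11)

Factor the denominator: s**2 + s - 12 = (s + 4)(s - 3).
Partial fractions: (8*s - 3)/((s - 3)*(s + 4)) = 5/(s + 4) + 3/(s - 3).
An antiderivative is F(s) = 3*log(s - 3) + 5*log(s + 4).
Then F(7) - F(4) = (6*log(2) + 5*log(11)) - (15*log(2)) = -9*log(2) + 5*log(11).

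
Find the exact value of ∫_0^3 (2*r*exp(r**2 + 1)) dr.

Let u = r**2 + 1, so du = 2*r dr. When r = 0, u = 1; when r = 3, u = 10.
The integral becomes ∫ exp(u) du from 1 to 10, with antiderivative exp(u).
Back in r: F(r) = exp(r**2 + 1).
Then F(3) - F(0) = (exp(10)) - (exp(1)) = -exp(1) + exp(10).

-exp(1) + exp(10)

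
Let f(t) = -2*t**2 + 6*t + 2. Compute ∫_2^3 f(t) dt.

13/3

By the power rule, an antiderivative is F(t) = -2*t**3/3 + 3*t**2 + 2*t.
Then F(3) - F(2) = (15) - (32/3) = 13/3.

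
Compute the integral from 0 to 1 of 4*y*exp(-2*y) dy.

1 - 3*exp(-2)

Integrate by parts once (u = y, dv = 4*exp(-2*y) dy).
An antiderivative is F(y) = (-2*y - 1)*exp(-2*y).
Then F(1) - F(0) = (-3*exp(-2)) - (-1) = 1 - 3*exp(-2).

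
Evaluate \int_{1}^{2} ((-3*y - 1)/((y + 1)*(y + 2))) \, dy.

-12*log(2) + 7*log(3)

Factor the denominator: y**2 + 3*y + 2 = (y + 2)(y + 1).
Partial fractions: (-3*y - 1)/((y + 1)*(y + 2)) = -5/(y + 2) + 2/(y + 1).
An antiderivative is F(y) = 2*log(y + 1) - 5*log(y + 2).
Then F(2) - F(1) = (-10*log(2) + 2*log(3)) - (-5*log(3) + 2*log(2)) = -12*log(2) + 7*log(3).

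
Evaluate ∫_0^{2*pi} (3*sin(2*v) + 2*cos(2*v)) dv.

An antiderivative is F(v) = sin(2*v) - 3*cos(2*v)/2.
Then F(2*pi) - F(0) = (-3/2) - (-3/2) = 0.

0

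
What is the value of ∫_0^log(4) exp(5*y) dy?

1023/5

Let u = exp(y), so du = exp(y) dy. When y = 0, u = 1; when y = log(4), u = 4.
The integral becomes ∫ u**4 du from 1 to 4, with antiderivative u**5/5.
Back in y: F(y) = exp(5*y)/5.
Then F(log(4)) - F(0) = (1024/5) - (1/5) = 1023/5.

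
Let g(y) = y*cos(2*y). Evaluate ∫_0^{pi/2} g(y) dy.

Integrate by parts once (u = y, dv = cos(2*y) dy).
An antiderivative is F(y) = y*sin(2*y)/2 + cos(2*y)/4.
Then F(pi/2) - F(0) = (-1/4) - (1/4) = -1/2.

-1/2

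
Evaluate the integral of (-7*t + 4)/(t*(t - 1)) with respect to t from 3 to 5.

-4*log(5) - 3*log(2) + 4*log(3)

Factor the denominator: t**2 - t = t(t - 1).
Partial fractions: (-7*t + 4)/(t*(t - 1)) = -4/t - 3/(t - 1).
An antiderivative is F(t) = -4*log(t) - 3*log(t - 1).
Then F(5) - F(3) = (-4*log(5) - 6*log(2)) - (-4*log(3) - 3*log(2)) = -4*log(5) - 3*log(2) + 4*log(3).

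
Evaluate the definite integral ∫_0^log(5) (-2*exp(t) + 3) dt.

An antiderivative is F(t) = 3*t - 2*exp(t).
Then F(log(5)) - F(0) = (-10 + 3*log(5)) - (-2) = -8 + 3*log(5).

-8 + 3*log(5)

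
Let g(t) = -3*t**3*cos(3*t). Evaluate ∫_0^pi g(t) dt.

Integrate by parts 3 times (u = t^3, dv = -3*cos(3*t) dt).
An antiderivative is F(t) = -t**3*sin(3*t) - t**2*cos(3*t) + 2*t*sin(3*t)/3 + 2*cos(3*t)/9.
Then F(pi) - F(0) = (-2/9 + pi**2) - (2/9) = -4/9 + pi**2.

-4/9 + pi**2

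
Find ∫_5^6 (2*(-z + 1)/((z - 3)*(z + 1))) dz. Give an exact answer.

Factor the denominator: z**2 - 2*z - 3 = (z + 1)(z - 3).
Partial fractions: 2*(-z + 1)/((z - 3)*(z + 1)) = -1/(z + 1) - 1/(z - 3).
An antiderivative is F(z) = -log(z - 3) - log(z + 1).
Then F(6) - F(5) = (-log(21)) - (-log(12)) = log(4/7).

log(4/7)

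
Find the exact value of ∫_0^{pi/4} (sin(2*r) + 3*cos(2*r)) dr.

An antiderivative is F(r) = 3*sin(2*r)/2 - cos(2*r)/2.
Then F(pi/4) - F(0) = (3/2) - (-1/2) = 2.

2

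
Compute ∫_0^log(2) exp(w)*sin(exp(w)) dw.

-cos(2) + cos(1)

Let u = exp(w), so du = exp(w) dw. When w = 0, u = 1; when w = log(2), u = 2.
The integral becomes ∫ sin(u) du from 1 to 2, with antiderivative -cos(u).
Back in w: F(w) = -cos(exp(w)).
Then F(log(2)) - F(0) = (-cos(2)) - (-cos(1)) = -cos(2) + cos(1).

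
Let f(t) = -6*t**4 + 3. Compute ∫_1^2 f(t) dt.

By the power rule, an antiderivative is F(t) = -6*t**5/5 + 3*t.
Then F(2) - F(1) = (-162/5) - (9/5) = -171/5.

-171/5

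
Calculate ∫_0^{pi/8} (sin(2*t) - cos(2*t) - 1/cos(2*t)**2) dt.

-sqrt(2)/2

An antiderivative is F(t) = -sin(2*t)/2 - cos(2*t)/2 - tan(2*t)/2.
Then F(pi/8) - F(0) = (-sqrt(2)/2 - 1/2) - (-1/2) = -sqrt(2)/2.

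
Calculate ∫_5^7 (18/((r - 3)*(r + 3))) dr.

Factor the denominator: r**2 - 9 = (r + 3)(r - 3).
Partial fractions: 18/((r - 3)*(r + 3)) = -3/(r + 3) + 3/(r - 3).
An antiderivative is F(r) = 3*log(r - 3) - 3*log(r + 3).
Then F(7) - F(5) = (-3*log(5) + 3*log(2)) - (-log(64)) = -3*log(5) + 9*log(2).

-3*log(5) + 9*log(2)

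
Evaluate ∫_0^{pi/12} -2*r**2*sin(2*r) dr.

-sqrt(3)/4 - pi/24 + sqrt(3)*pi**2/288 + 1/2

Integrate by parts twice (u = r^2, dv = -2*sin(2*r) dr).
An antiderivative is F(r) = r**2*cos(2*r) - r*sin(2*r) - cos(2*r)/2.
Then F(pi/12) - F(0) = (-sqrt(3)/4 - pi/24 + sqrt(3)*pi**2/288) - (-1/2) = -sqrt(3)/4 - pi/24 + sqrt(3)*pi**2/288 + 1/2.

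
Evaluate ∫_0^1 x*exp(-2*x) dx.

(-3 + exp(2))*exp(-2)/4

Integrate by parts once (u = x, dv = exp(-2*x) dx).
An antiderivative is F(x) = (-2*x - 1)*exp(-2*x)/4.
Then F(1) - F(0) = (-3*exp(-2)/4) - (-1/4) = (-3 + exp(2))*exp(-2)/4.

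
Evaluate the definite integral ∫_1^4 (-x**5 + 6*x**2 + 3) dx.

-1095/2

By the power rule, an antiderivative is F(x) = -x**6/6 + 2*x**3 + 3*x.
Then F(4) - F(1) = (-1628/3) - (29/6) = -1095/2.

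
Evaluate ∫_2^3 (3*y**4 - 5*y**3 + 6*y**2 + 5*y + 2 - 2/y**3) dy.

4397/45

By the power rule, an antiderivative is F(y) = 3*y**5/5 - 5*y**4/4 + 2*y**3 + 5*y**2/2 + 2*y + y**(-2).
Then F(3) - F(2) = (22889/180) - (589/20) = 4397/45.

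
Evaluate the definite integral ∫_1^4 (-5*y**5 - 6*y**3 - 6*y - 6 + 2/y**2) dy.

-7713/2

By the power rule, an antiderivative is F(y) = -5*y**6/6 - 3*y**4/2 - 3*y**2 - 6*y - 2/y.
Then F(4) - F(1) = (-23219/6) - (-40/3) = -7713/2.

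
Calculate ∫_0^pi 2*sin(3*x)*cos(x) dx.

0

Use the identity sin(3*x)cos(x) = [sin(4*x) + sin(2*x)]/2.
An antiderivative is F(x) = -cos(2*x)/2 - cos(4*x)/4.
Then F(pi) - F(0) = (-3/4) - (-3/4) = 0.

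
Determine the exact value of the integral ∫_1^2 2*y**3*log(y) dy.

-15/8 + 8*log(2)

Integrate by parts once (u = ln y, dv = 2*y**3 dy).
An antiderivative is F(y) = y**4*(4*log(y) - 1)/8.
Then F(2) - F(1) = (-2 + 8*log(2)) - (-1/8) = -15/8 + 8*log(2).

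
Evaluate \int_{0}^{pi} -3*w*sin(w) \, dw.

Integrate by parts once (u = w, dv = -3*sin(w) dw).
An antiderivative is F(w) = 3*w*cos(w) - 3*sin(w).
Then F(pi) - F(0) = (-3*pi) - (0) = -3*pi.

-3*pi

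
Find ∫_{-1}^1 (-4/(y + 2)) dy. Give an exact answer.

-log(81)

An antiderivative is F(y) = -4*log(y + 2).
Then F(1) - F(-1) = (-log(81)) - (0) = -log(81).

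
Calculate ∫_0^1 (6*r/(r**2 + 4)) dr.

Let u = r**2 + 4, so du = 2*r dr. When r = 0, u = 4; when r = 1, u = 5.
The integral becomes 3·∫ 1/u du from 4 to 5, with antiderivative 3*log(u).
Back in r: F(r) = 3*log(r**2 + 4).
Then F(1) - F(0) = (3*log(5)) - (log(64)) = -6*log(2) + 3*log(5).

-6*log(2) + 3*log(5)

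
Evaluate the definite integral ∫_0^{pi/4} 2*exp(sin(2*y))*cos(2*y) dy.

-1 + E

Let u = sin(2*y), so du = 2*cos(2*y) dy. When y = 0, u = 0; when y = pi/4, u = 1.
The integral becomes ∫ exp(u) du from 0 to 1, with antiderivative exp(u).
Back in y: F(y) = exp(sin(2*y)).
Then F(pi/4) - F(0) = (E) - (1) = -1 + E.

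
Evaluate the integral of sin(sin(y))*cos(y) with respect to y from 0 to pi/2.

Let u = sin(y), so du = cos(y) dy. When y = 0, u = 0; when y = pi/2, u = 1.
The integral becomes ∫ sin(u) du from 0 to 1, with antiderivative -cos(u).
Back in y: F(y) = -cos(sin(y)).
Then F(pi/2) - F(0) = (-cos(1)) - (-1) = 1 - cos(1).

1 - cos(1)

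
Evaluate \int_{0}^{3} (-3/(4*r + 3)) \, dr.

-3*log(5)/4

An antiderivative is F(r) = -3*log(4*r + 3)/4.
Then F(3) - F(0) = (-3*log(15)/4) - (-3*log(3)/4) = -3*log(5)/4.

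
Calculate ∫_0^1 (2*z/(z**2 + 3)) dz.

log(4/3)

Let u = z**2 + 3, so du = 2*z dz. When z = 0, u = 3; when z = 1, u = 4.
The integral becomes ∫ 1/u du from 3 to 4, with antiderivative log(u).
Back in z: F(z) = log(z**2 + 3).
Then F(1) - F(0) = (log(4)) - (log(3)) = log(4/3).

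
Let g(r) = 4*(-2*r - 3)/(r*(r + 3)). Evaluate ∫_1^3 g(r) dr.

Factor the denominator: r**2 + 3*r = (r + 3)r.
Partial fractions: 4*(-2*r - 3)/(r*(r + 3)) = -4/(r + 3) - 4/r.
An antiderivative is F(r) = -4*log(r) - 4*log(r + 3).
Then F(3) - F(1) = (-8*log(3) - 4*log(2)) - (-8*log(2)) = -8*log(3) + 4*log(2).

-8*log(3) + 4*log(2)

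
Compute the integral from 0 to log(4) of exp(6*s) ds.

Let u = exp(s), so du = exp(s) ds. When s = 0, u = 1; when s = log(4), u = 4.
The integral becomes ∫ u**5 du from 1 to 4, with antiderivative u**6/6.
Back in s: F(s) = exp(6*s)/6.
Then F(log(4)) - F(0) = (2048/3) - (1/6) = 1365/2.

1365/2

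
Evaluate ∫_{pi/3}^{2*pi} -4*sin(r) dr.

An antiderivative is F(r) = 4*cos(r).
Then F(2*pi) - F(pi/3) = (4) - (2) = 2.

2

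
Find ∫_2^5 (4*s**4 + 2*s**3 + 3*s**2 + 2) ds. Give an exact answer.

29019/10

By the power rule, an antiderivative is F(s) = 4*s**5/5 + s**4/2 + s**3 + 2*s.
Then F(5) - F(2) = (5895/2) - (228/5) = 29019/10.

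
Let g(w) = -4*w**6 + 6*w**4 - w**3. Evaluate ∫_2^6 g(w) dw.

-5282112/35

By the power rule, an antiderivative is F(w) = -4*w**7/7 + 6*w**5/5 - w**4/4.
Then F(6) - F(2) = (-5283468/35) - (-1356/35) = -5282112/35.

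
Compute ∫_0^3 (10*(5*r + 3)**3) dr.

Let u = 5*r + 3, so du = 5 dr. When r = 0, u = 3; when r = 3, u = 18.
The integral becomes 2·∫ u**3 du from 3 to 18, with antiderivative u**4/2.
Back in r: F(r) = (5*r + 3)**4/2.
Then F(3) - F(0) = (52488) - (81/2) = 104895/2.

104895/2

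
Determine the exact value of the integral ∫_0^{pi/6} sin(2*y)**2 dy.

-sqrt(3)/16 + pi/12

Use the identity sin^2(2*y) = (1 - cos(4*y))/2.
An antiderivative is F(y) = y/2 - sin(4*y)/8.
Then F(pi/6) - F(0) = (-sqrt(3)/16 + pi/12) - (0) = -sqrt(3)/16 + pi/12.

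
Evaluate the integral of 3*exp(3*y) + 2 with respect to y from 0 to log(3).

2*log(3) + 26

An antiderivative is F(y) = exp(3*y) + 2*y.
Then F(log(3)) - F(0) = (log(9) + 27) - (1) = 2*log(3) + 26.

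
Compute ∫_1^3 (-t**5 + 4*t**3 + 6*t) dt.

By the power rule, an antiderivative is F(t) = -t**6/6 + t**4 + 3*t**2.
Then F(3) - F(1) = (-27/2) - (23/6) = -52/3.

-52/3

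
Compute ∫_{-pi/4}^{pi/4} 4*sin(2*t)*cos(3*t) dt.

0

Use the identity sin(2*t)cos(3*t) = [sin(5*t) + sin(-t)]/2.
An antiderivative is F(t) = 2*cos(t) - 2*cos(5*t)/5.
Then F(pi/4) - F(-pi/4) = (6*sqrt(2)/5) - (6*sqrt(2)/5) = 0.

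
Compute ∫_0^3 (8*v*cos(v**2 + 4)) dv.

4*sin(13) - 4*sin(4)

Let u = v**2 + 4, so du = 2*v dv. When v = 0, u = 4; when v = 3, u = 13.
The integral becomes 4·∫ cos(u) du from 4 to 13, with antiderivative 4*sin(u).
Back in v: F(v) = 4*sin(v**2 + 4).
Then F(3) - F(0) = (4*sin(13)) - (4*sin(4)) = 4*sin(13) - 4*sin(4).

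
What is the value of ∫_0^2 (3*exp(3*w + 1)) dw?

Let u = 3*w + 1, so du = 3 dw. When w = 0, u = 1; when w = 2, u = 7.
The integral becomes ∫ exp(u) du from 1 to 7, with antiderivative exp(u).
Back in w: F(w) = exp(3*w + 1).
Then F(2) - F(0) = (exp(7)) - (exp(1)) = -exp(1) + exp(7).

-exp(1) + exp(7)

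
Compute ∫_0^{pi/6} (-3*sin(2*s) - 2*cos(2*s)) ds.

An antiderivative is F(s) = -sin(2*s) + 3*cos(2*s)/2.
Then F(pi/6) - F(0) = (3/4 - sqrt(3)/2) - (3/2) = -sqrt(3)/2 - 3/4.

-sqrt(3)/2 - 3/4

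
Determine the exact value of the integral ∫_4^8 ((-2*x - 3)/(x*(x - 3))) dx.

-3*log(5) + log(2)

Factor the denominator: x**2 - 3*x = x(x - 3).
Partial fractions: (-2*x - 3)/(x*(x - 3)) = 1/x - 3/(x - 3).
An antiderivative is F(x) = log(x) - 3*log(x - 3).
Then F(8) - F(4) = (-3*log(5) + 3*log(2)) - (log(4)) = -3*log(5) + log(2).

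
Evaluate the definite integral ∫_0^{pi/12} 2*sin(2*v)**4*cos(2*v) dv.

Let u = sin(2*v), so du = 2*cos(2*v) dv. When v = 0, u = 0; when v = pi/12, u = 1/2.
The integral becomes ∫ u**4 du from 0 to 1/2, with antiderivative u**5/5.
Back in v: F(v) = sin(2*v)**5/5.
Then F(pi/12) - F(0) = (1/160) - (0) = 1/160.

1/160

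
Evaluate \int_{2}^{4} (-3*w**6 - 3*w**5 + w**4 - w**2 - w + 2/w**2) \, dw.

By the power rule, an antiderivative is F(w) = -3*w**7/7 - w**6/2 + w**5/5 - w**3/3 - w**2/2 - 2/w.
Then F(4) - F(2) = (-1867897/210) - (-9043/105) = -1849811/210.

-1849811/210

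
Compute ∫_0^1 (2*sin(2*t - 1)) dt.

0

Let u = 2*t - 1, so du = 2 dt. When t = 0, u = -1; when t = 1, u = 1.
The integral becomes ∫ sin(u) du from -1 to 1, with antiderivative -cos(u).
Back in t: F(t) = -cos(2*t - 1).
Then F(1) - F(0) = (-cos(1)) - (-cos(1)) = 0.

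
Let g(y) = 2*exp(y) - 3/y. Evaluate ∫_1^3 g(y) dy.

-2*exp(1) - log(27) + 2*exp(3)

An antiderivative is F(y) = 2*exp(y) - 3*log(y).
Then F(3) - F(1) = (-log(27) + 2*exp(3)) - (2*exp(1)) = -2*exp(1) - log(27) + 2*exp(3).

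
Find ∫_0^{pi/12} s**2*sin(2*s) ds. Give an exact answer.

-1/4 - sqrt(3)*pi**2/576 + pi/48 + sqrt(3)/8

Integrate by parts twice (u = s^2, dv = sin(2*s) ds).
An antiderivative is F(s) = -s**2*cos(2*s)/2 + s*sin(2*s)/2 + cos(2*s)/4.
Then F(pi/12) - F(0) = (-sqrt(3)*pi**2/576 + pi/48 + sqrt(3)/8) - (1/4) = -1/4 - sqrt(3)*pi**2/576 + pi/48 + sqrt(3)/8.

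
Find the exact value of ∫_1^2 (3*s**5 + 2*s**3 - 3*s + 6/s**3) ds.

By the power rule, an antiderivative is F(s) = s**6/2 + s**4/2 - 3*s**2/2 - 3/s**2.
Then F(2) - F(1) = (133/4) - (-7/2) = 147/4.

147/4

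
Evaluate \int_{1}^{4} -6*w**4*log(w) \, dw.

Integrate by parts once (u = ln w, dv = -6*w**4 dw).
An antiderivative is F(w) = -6*w**5*(5*log(w) - 1)/25.
Then F(4) - F(1) = (6144/25 - 12288*log(2)/5) - (6/25) = 6138/25 - 12288*log(2)/5.

6138/25 - 12288*log(2)/5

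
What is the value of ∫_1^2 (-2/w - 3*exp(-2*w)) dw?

An antiderivative is F(w) = -2*log(w) + 3*exp(-2*w)/2.
Then F(2) - F(1) = (-2*log(2) + 3*exp(-4)/2) - (3*exp(-2)/2) = -2*log(2) - 3*exp(-2)/2 + 3*exp(-4)/2.

-2*log(2) - 3*exp(-2)/2 + 3*exp(-4)/2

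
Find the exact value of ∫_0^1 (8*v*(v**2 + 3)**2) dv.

Let u = v**2 + 3, so du = 2*v dv. When v = 0, u = 3; when v = 1, u = 4.
The integral becomes 4·∫ u**2 du from 3 to 4, with antiderivative 4*u**3/3.
Back in v: F(v) = 4*(v**2 + 3)**3/3.
Then F(1) - F(0) = (256/3) - (36) = 148/3.

148/3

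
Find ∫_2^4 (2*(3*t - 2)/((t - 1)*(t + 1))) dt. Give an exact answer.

Factor the denominator: t**2 - 1 = (t + 1)(t - 1).
Partial fractions: 2*(3*t - 2)/((t - 1)*(t + 1)) = 5/(t + 1) + 1/(t - 1).
An antiderivative is F(t) = log(t - 1) + 5*log(t + 1).
Then F(4) - F(2) = (log(3) + 5*log(5)) - (5*log(3)) = -4*log(3) + 5*log(5).

-4*log(3) + 5*log(5)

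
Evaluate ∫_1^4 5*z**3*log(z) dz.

-1275/16 + 640*log(2)

Integrate by parts once (u = ln z, dv = 5*z**3 dz).
An antiderivative is F(z) = 5*z**4*(4*log(z) - 1)/16.
Then F(4) - F(1) = (-80 + 640*log(2)) - (-5/16) = -1275/16 + 640*log(2).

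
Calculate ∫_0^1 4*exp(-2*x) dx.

2 - 2*exp(-2)

An antiderivative is F(x) = -2*exp(-2*x).
Then F(1) - F(0) = (-2*exp(-2)) - (-2) = 2 - 2*exp(-2).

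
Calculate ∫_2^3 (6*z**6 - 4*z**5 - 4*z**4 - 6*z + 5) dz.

By the power rule, an antiderivative is F(z) = 6*z**7/7 - 2*z**6/3 - 4*z**5/5 - 3*z**2 + 5*z.
Then F(3) - F(2) = (41376/35) - (4142/105) = 119986/105.

119986/105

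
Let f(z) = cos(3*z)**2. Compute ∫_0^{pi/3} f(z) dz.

Use the identity cos^2(3*z) = (1 + cos(6*z))/2.
An antiderivative is F(z) = z/2 + sin(6*z)/12.
Then F(pi/3) - F(0) = (pi/6) - (0) = pi/6.

pi/6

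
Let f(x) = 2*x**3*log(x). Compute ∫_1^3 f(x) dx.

-10 + 81*log(3)/2

Integrate by parts once (u = ln x, dv = 2*x**3 dx).
An antiderivative is F(x) = x**4*(4*log(x) - 1)/8.
Then F(3) - F(1) = (-81/8 + 81*log(3)/2) - (-1/8) = -10 + 81*log(3)/2.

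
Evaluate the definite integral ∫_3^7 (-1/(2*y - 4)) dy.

An antiderivative is F(y) = -log(2*y - 4)/2.
Then F(7) - F(3) = (-log(10)/2) - (-log(2)/2) = -log(10)/2 + log(2)/2.

-log(10)/2 + log(2)/2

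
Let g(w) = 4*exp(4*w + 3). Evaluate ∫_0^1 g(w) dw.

Let u = 4*w + 3, so du = 4 dw. When w = 0, u = 3; when w = 1, u = 7.
The integral becomes ∫ exp(u) du from 3 to 7, with antiderivative exp(u).
Back in w: F(w) = exp(4*w + 3).
Then F(1) - F(0) = (exp(7)) - (exp(3)) = -exp(3) + exp(7).

-exp(3) + exp(7)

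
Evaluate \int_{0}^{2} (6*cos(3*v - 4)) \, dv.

2*sin(4) + 2*sin(2)

Let u = 3*v - 4, so du = 3 dv. When v = 0, u = -4; when v = 2, u = 2.
The integral becomes 2·∫ cos(u) du from -4 to 2, with antiderivative 2*sin(u).
Back in v: F(v) = 2*sin(3*v - 4).
Then F(2) - F(0) = (2*sin(2)) - (-2*sin(4)) = 2*sin(4) + 2*sin(2).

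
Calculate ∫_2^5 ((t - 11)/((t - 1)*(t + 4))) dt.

Factor the denominator: t**2 + 3*t - 4 = (t + 4)(t - 1).
Partial fractions: (t - 11)/((t - 1)*(t + 4)) = 3/(t + 4) - 2/(t - 1).
An antiderivative is F(t) = -2*log(t - 1) + 3*log(t + 4).
Then F(5) - F(2) = (-4*log(2) + 6*log(3)) - (3*log(2) + 3*log(3)) = -7*log(2) + 3*log(3).

-7*log(2) + 3*log(3)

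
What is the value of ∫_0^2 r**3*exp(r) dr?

Integrate by parts 3 times (u = r^3, dv = exp(r) dr).
An antiderivative is F(r) = (r**3 - 3*r**2 + 6*r - 6)*exp(r).
Then F(2) - F(0) = (2*exp(2)) - (-6) = 6 + 2*exp(2).

6 + 2*exp(2)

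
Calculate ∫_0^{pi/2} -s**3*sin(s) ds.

6 - 3*pi**2/4

Integrate by parts 3 times (u = s^3, dv = -sin(s) ds).
An antiderivative is F(s) = s**3*cos(s) - 3*s**2*sin(s) - 6*s*cos(s) + 6*sin(s).
Then F(pi/2) - F(0) = (6 - 3*pi**2/4) - (0) = 6 - 3*pi**2/4.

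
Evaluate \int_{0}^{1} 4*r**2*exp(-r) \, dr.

8 - 20*exp(-1)

Integrate by parts twice (u = r^2, dv = 4*exp(-r) dr).
An antiderivative is F(r) = (-4*r**2 - 8*r - 8)*exp(-r).
Then F(1) - F(0) = (-20*exp(-1)) - (-8) = 8 - 20*exp(-1).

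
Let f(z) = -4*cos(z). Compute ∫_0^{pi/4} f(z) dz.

-2*sqrt(2)

An antiderivative is F(z) = -4*sin(z).
Then F(pi/4) - F(0) = (-2*sqrt(2)) - (0) = -2*sqrt(2).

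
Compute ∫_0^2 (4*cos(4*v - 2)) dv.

sin(6) + sin(2)

Let u = 4*v - 2, so du = 4 dv. When v = 0, u = -2; when v = 2, u = 6.
The integral becomes ∫ cos(u) du from -2 to 6, with antiderivative sin(u).
Back in v: F(v) = sin(4*v - 2).
Then F(2) - F(0) = (sin(6)) - (-sin(2)) = sin(6) + sin(2).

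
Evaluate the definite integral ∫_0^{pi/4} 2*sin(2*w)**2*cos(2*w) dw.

Let u = sin(2*w), so du = 2*cos(2*w) dw. When w = 0, u = 0; when w = pi/4, u = 1.
The integral becomes ∫ u**2 du from 0 to 1, with antiderivative u**3/3.
Back in w: F(w) = sin(2*w)**3/3.
Then F(pi/4) - F(0) = (1/3) - (0) = 1/3.

1/3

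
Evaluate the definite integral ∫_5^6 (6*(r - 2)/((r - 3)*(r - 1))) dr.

-9*log(2) + 3*log(3) + 3*log(5)

Factor the denominator: r**2 - 4*r + 3 = (r - 1)(r - 3).
Partial fractions: 6*(r - 2)/((r - 3)*(r - 1)) = 3/(r - 1) + 3/(r - 3).
An antiderivative is F(r) = 3*log(r - 3) + 3*log(r - 1).
Then F(6) - F(5) = (3*log(3) + 3*log(5)) - (9*log(2)) = -9*log(2) + 3*log(3) + 3*log(5).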